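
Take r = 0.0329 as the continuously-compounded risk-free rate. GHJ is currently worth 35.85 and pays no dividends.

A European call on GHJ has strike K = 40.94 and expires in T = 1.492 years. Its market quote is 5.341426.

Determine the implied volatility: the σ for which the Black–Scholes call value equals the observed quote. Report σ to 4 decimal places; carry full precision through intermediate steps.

sigma = 0.3760

At σ = 0.3760 the Black–Scholes value reproduces the quote:
σ√T = 0.376·√1.492 = 0.459274
d₁ = (ln(S/K) + (r+σ²/2)T) / (σ√T) = (ln(35.85/40.94) + (0.0329+0.376²/2)·1.492) / 0.459274 = (-0.132764 + 0.154553) / 0.459274 = 0.047443
d₂ = d₁ − σ√T = 0.047443 − 0.459274 = -0.411832
e^{−rT} = 0.952098
N(d₁) = 0.518920,  N(d₂) = 0.340231
V = S·N(d₁) − K·e^{−rT}·N(d₂) = 18.603277 − 13.261851 = 5.341426 (matching the quote); vega is positive throughout, so no other σ reproduces this price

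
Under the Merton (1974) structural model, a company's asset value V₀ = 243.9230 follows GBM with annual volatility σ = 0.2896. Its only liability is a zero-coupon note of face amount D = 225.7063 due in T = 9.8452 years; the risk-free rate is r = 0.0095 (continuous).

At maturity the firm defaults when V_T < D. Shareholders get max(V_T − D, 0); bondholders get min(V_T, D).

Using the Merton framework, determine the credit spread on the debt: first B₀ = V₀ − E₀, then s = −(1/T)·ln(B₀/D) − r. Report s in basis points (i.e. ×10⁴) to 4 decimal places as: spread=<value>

spread=356.6268

Equity is a call on the firm's assets struck at D = 225.7063:
d₁ = [ln(V₀/D) + (r + σ²/2)T] / (σ√T)
   = [ln(243.9230/225.7063) + (0.0095 + 0.5·0.2896²)·9.8452] / (0.2896·√9.8452)
   = [0.077618 + 0.506379] / 0.908680 = 0.642687
d₂ = d₁ − σ√T = 0.642687 − 0.908680 = -0.265993
N(d₁) = 0.739786,  N(d₂) = 0.395122,  e^(−rT) = 0.910711
E₀ = V₀·N(d₁) − D·e^(−rT)·N(d₂)
   = 243.9230·0.739786 − 225.7063·0.910711·0.395122 = 99.232214
B₀ = V₀ − E₀ = 243.9230 − 99.232214 = 144.690786
spread = −(1/T)·ln(B₀/D) − r = −(1/9.8452)·ln(144.690786/225.7063) − 0.0095 = 0.03566268
in basis points: 0.03566268 × 10⁴ = 356.6268 bp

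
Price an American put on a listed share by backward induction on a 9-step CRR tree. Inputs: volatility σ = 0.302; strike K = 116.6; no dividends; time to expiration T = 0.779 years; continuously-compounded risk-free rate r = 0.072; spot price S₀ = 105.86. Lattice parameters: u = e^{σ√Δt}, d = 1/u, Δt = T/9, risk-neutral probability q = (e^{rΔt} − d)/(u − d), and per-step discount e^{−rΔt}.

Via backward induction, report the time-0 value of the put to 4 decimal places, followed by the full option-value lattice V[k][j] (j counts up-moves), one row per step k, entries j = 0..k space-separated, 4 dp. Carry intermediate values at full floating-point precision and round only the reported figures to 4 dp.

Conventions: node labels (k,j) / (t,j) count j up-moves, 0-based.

price = 14.9896
tree:
14.9896
20.8026 9.6525
27.9746 14.2459 5.4084
35.5092 20.3424 8.6306 2.4146
42.4033 27.9746 13.3431 4.2611 0.6907
48.7112 35.5092 19.8201 7.3554 1.3747 0.0496
54.4829 42.4033 27.9746 12.3185 2.7322 0.1025 0.0000
59.7639 48.7112 35.5092 19.7399 5.4216 0.2118 0.0000 0.0000
64.5959 54.4829 42.4033 27.9746 10.7400 0.4375 0.0000 0.0000 0.0000
69.0171 59.7639 48.7112 35.5092 19.7399 0.9039 0.0000 0.0000 0.0000 0.0000

params: Δt=0.08656 u=1.09292 d=0.91498 q=0.51294 e^(-rΔt)=0.99379
t_9 payoffs: 69.0171 59.7639 48.7112 35.5092 19.7399 0.9039 0.0000 0.0000 0.0000 0.0000
k=8: node(8,0) S=52.0041 payoff=64.5959 vs cont=63.8715 → 64.5959 [stop]  node(8,1) S=62.1171 payoff=54.4829 vs cont=53.7585 → 54.4829 [stop]  node(8,2) S=74.1967 payoff=42.4033 vs cont=41.6789 → 42.4033 [stop]  node(8,3) S=88.6254 payoff=27.9746 vs cont=27.2502 → 27.9746 [stop]  node(8,4) S=105.8600 payoff=10.7400 vs cont=10.0156 → 10.7400 [stop]  node(8,5) S=126.4461 payoff=0.0000 vs cont=0.4375 → 0.4375 [wait]  node(8,6) S=151.0355 payoff=0.0000 vs cont=0.0000 → 0.0000 [wait]  node(8,7) S=180.4067 payoff=0.0000 vs cont=0.0000 → 0.0000 [wait]  node(8,8) S=215.4896 payoff=0.0000 vs cont=0.0000 → 0.0000 [wait]
k=7: node(7,0) S=56.8361 payoff=59.7639 vs cont=59.0395 → 59.7639 [stop]  node(7,1) S=67.8888 payoff=48.7112 vs cont=47.9868 → 48.7112 [stop]  node(7,2) S=81.0908 payoff=35.5092 vs cont=34.7848 → 35.5092 [stop]  node(7,3) S=96.8601 payoff=19.7399 vs cont=19.0155 → 19.7399 [stop]  node(7,4) S=115.6961 payoff=0.9039 vs cont=5.4216 → 5.4216 [wait]  node(7,5) S=138.1950 payoff=0.0000 vs cont=0.2118 → 0.2118 [wait]  node(7,6) S=165.0691 payoff=0.0000 vs cont=0.0000 → 0.0000 [wait]  node(7,7) S=197.1694 payoff=0.0000 vs cont=0.0000 → 0.0000 [wait]
k=6: node(6,0) S=62.1171 payoff=54.4829 vs cont=53.7585 → 54.4829 [stop]  node(6,1) S=74.1967 payoff=42.4033 vs cont=41.6789 → 42.4033 [stop]  node(6,2) S=88.6254 payoff=27.9746 vs cont=27.2502 → 27.9746 [stop]  node(6,3) S=105.8600 payoff=10.7400 vs cont=12.3185 → 12.3185 [wait]  node(6,4) S=126.4461 payoff=0.0000 vs cont=2.7322 → 2.7322 [wait]  node(6,5) S=151.0355 payoff=0.0000 vs cont=0.1025 → 0.1025 [wait]  node(6,6) S=180.4067 payoff=0.0000 vs cont=0.0000 → 0.0000 [wait]
k=5: node(5,0) S=67.8888 payoff=48.7112 vs cont=47.9868 → 48.7112 [stop]  node(5,1) S=81.0908 payoff=35.5092 vs cont=34.7848 → 35.5092 [stop]  node(5,2) S=96.8601 payoff=19.7399 vs cont=19.8201 → 19.8201 [wait]  node(5,3) S=115.6961 payoff=0.9039 vs cont=7.3554 → 7.3554 [wait]  node(5,4) S=138.1950 payoff=0.0000 vs cont=1.3747 → 1.3747 [wait]  node(5,5) S=165.0691 payoff=0.0000 vs cont=0.0496 → 0.0496 [wait]
k=4: node(4,0) S=74.1967 payoff=42.4033 vs cont=41.6789 → 42.4033 [stop]  node(4,1) S=88.6254 payoff=27.9746 vs cont=27.2911 → 27.9746 [stop]  node(4,2) S=105.8600 payoff=10.7400 vs cont=13.3431 → 13.3431 [wait]  node(4,3) S=126.4461 payoff=0.0000 vs cont=4.2611 → 4.2611 [wait]  node(4,4) S=151.0355 payoff=0.0000 vs cont=0.6907 → 0.6907 [wait]
k=3: node(3,0) S=81.0908 payoff=35.5092 vs cont=34.7848 → 35.5092 [stop]  node(3,1) S=96.8601 payoff=19.7399 vs cont=20.3424 → 20.3424 [wait]  node(3,2) S=115.6961 payoff=0.9039 vs cont=8.6306 → 8.6306 [wait]  node(3,3) S=138.1950 payoff=0.0000 vs cont=2.4146 → 2.4146 [wait]
k=2: node(2,0) S=88.6254 payoff=27.9746 vs cont=27.5573 → 27.9746 [stop]  node(2,1) S=105.8600 payoff=10.7400 vs cont=14.2459 → 14.2459 [wait]  node(2,2) S=126.4461 payoff=0.0000 vs cont=5.4084 → 5.4084 [wait]
k=1: node(1,0) S=96.8601 payoff=19.7399 vs cont=20.8026 → 20.8026 [wait]  node(1,1) S=115.6961 payoff=0.9039 vs cont=9.6525 → 9.6525 [wait]
k=0: node(0,0) S=105.8600 payoff=10.7400 vs cont=14.9896 → 14.9896 [wait]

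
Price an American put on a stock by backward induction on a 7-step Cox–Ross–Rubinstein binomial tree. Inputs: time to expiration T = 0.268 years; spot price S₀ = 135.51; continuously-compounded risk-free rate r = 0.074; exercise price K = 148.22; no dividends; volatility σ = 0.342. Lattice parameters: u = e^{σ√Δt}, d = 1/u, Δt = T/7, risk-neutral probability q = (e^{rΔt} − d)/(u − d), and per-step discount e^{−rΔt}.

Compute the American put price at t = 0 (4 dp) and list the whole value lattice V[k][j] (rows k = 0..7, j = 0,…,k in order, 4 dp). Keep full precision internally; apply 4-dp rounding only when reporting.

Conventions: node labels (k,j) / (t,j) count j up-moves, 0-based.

price = 16.2480
tree:
16.2480
22.3625 10.3329
29.6849 15.2953 5.5164
37.3575 21.8068 8.9850 2.1401
44.5334 29.6849 14.1906 3.9219 0.4020
51.2449 37.3575 21.4813 7.1086 0.8135 0.0000
57.5219 44.5334 29.6849 12.7100 1.6463 0.0000 0.0000
63.3927 51.2449 37.3575 21.4813 3.3316 0.0000 0.0000 0.0000

params: Δt=0.03829 u=1.06921 d=0.93527 q=0.50446 e^(-rΔt)=0.99717
t_7 payoffs: 63.3927 51.2449 37.3575 21.4813 3.3316 0.0000 0.0000 0.0000
k=6: node(6,0) S=90.6981 payoff=57.5219 vs cont=57.1026 → 57.5219 [stop]  node(6,1) S=103.6866 payoff=44.5334 vs cont=44.1141 → 44.5334 [stop]  node(6,2) S=118.5351 payoff=29.6849 vs cont=29.2656 → 29.6849 [stop]  node(6,3) S=135.5100 payoff=12.7100 vs cont=12.2907 → 12.7100 [stop]  node(6,4) S=154.9158 payoff=0.0000 vs cont=1.6463 → 1.6463 [wait]  node(6,5) S=177.1007 payoff=0.0000 vs cont=0.0000 → 0.0000 [wait]  node(6,6) S=202.4625 payoff=0.0000 vs cont=0.0000 → 0.0000 [wait]
k=5: node(5,0) S=96.9751 payoff=51.2449 vs cont=50.8256 → 51.2449 [stop]  node(5,1) S=110.8625 payoff=37.3575 vs cont=36.9382 → 37.3575 [stop]  node(5,2) S=126.7387 payoff=21.4813 vs cont=21.0620 → 21.4813 [stop]  node(5,3) S=144.8884 payoff=3.3316 vs cont=7.1086 → 7.1086 [wait]  node(5,4) S=165.6372 payoff=0.0000 vs cont=0.8135 → 0.8135 [wait]  node(5,5) S=189.3575 payoff=0.0000 vs cont=0.0000 → 0.0000 [wait]
k=4: node(4,0) S=103.6866 payoff=44.5334 vs cont=44.1141 → 44.5334 [stop]  node(4,1) S=118.5351 payoff=29.6849 vs cont=29.2656 → 29.6849 [stop]  node(4,2) S=135.5100 payoff=12.7100 vs cont=14.1906 → 14.1906 [wait]  node(4,3) S=154.9158 payoff=0.0000 vs cont=3.9219 → 3.9219 [wait]  node(4,4) S=177.1007 payoff=0.0000 vs cont=0.4020 → 0.4020 [wait]
k=3: node(3,0) S=110.8625 payoff=37.3575 vs cont=36.9382 → 37.3575 [stop]  node(3,1) S=126.7387 payoff=21.4813 vs cont=21.8068 → 21.8068 [wait]  node(3,2) S=144.8884 payoff=3.3316 vs cont=8.9850 → 8.9850 [wait]  node(3,3) S=165.6372 payoff=0.0000 vs cont=2.1401 → 2.1401 [wait]
k=2: node(2,0) S=118.5351 payoff=29.6849 vs cont=29.4293 → 29.6849 [stop]  node(2,1) S=135.5100 payoff=12.7100 vs cont=15.2953 → 15.2953 [wait]  node(2,2) S=154.9158 payoff=0.0000 vs cont=5.5164 → 5.5164 [wait]
k=1: node(1,0) S=126.7387 payoff=21.4813 vs cont=22.3625 → 22.3625 [wait]  node(1,1) S=144.8884 payoff=3.3316 vs cont=10.3329 → 10.3329 [wait]
k=0: node(0,0) S=135.5100 payoff=12.7100 vs cont=16.2480 → 16.2480 [wait]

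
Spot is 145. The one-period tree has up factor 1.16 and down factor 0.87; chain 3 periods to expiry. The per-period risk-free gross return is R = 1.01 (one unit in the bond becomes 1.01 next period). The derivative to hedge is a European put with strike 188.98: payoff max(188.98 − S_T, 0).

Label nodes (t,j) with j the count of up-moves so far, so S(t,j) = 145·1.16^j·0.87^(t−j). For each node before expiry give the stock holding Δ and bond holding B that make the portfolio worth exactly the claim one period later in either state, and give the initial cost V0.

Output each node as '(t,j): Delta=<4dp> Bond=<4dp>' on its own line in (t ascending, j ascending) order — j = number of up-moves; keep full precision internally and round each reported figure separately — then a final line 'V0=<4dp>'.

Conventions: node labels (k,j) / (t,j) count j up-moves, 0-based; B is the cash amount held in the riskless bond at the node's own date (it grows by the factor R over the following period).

Risk-neutral probability p* = (R−d)/(u−d) = (1.01−0.87)/(1.16−0.87) = 0.4828.
Expiry values: V(3,0)=93.4971, V(3,1)=61.6694, V(3,2)=19.2326, V(3,3)=0.0000
  t=2,j=0: stock 109.7505 → up 127.3106 (V=61.6694), down 95.4829 (V=93.4971). Price 77.3584; hedge Δ=-1.0000, bond B=187.1089.
  t=2,j=1: stock 146.3340 → up 169.7474 (V=19.2326), down 127.3106 (V=61.6694). Price 40.7749; hedge Δ=-1.0000, bond B=187.1089.
  t=2,j=2: stock 195.1120 → up 226.3299 (V=0.0000), down 169.7474 (V=19.2326). Price 9.8494; hedge Δ=-0.3399, bond B=76.1686.
  t=1,j=0: stock 126.1500 → up 146.3340 (V=40.7749), down 109.7505 (V=77.3584). Price 59.1063; hedge Δ=-1.0000, bond B=185.2563.
  t=1,j=1: stock 168.2000 → up 195.1120 (V=9.8494), down 146.3340 (V=40.7749). Price 25.5895; hedge Δ=-0.6340, bond B=132.2292.
  t=0,j=0: stock 145.0000 → up 168.2000 (V=25.5895), down 126.1500 (V=59.1063). Price 42.5008; hedge Δ=-0.7971, bond B=158.0763.
Verification: the root portfolio costs Δ(0,0)·S0 + B(0,0) = 42.5008, matching V0.

(0,0): Delta=-0.7971 Bond=158.0763
(1,0): Delta=-1.0000 Bond=185.2563
(1,1): Delta=-0.6340 Bond=132.2292
(2,0): Delta=-1.0000 Bond=187.1089
(2,1): Delta=-1.0000 Bond=187.1089
(2,2): Delta=-0.3399 Bond=76.1686
V0=42.5008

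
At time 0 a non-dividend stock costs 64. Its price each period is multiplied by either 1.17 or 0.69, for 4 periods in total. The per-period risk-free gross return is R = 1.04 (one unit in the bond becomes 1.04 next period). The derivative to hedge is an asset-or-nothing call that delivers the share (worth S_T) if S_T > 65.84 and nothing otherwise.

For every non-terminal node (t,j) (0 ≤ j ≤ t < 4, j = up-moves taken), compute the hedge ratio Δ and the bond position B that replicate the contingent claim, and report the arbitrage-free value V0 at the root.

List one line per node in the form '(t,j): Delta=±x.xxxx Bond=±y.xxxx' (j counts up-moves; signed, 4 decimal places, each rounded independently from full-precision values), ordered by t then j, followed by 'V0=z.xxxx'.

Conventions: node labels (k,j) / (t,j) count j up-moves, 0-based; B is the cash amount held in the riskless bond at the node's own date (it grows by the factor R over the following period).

Risk-neutral probability p* = (R−d)/(u−d) = (1.04−0.69)/(1.17−0.69) = 0.7292.
Expiry values: V(4,0)=0.0000, V(4,1)=0.0000, V(4,2)=0.0000, V(4,3)=70.7272, V(4,4)=119.9288
  t=3,j=0: stock 21.0246 → up 24.5988 (V=0.0000), down 14.5070 (V=0.0000). Price 0.0000; hedge Δ=0.0000, bond B=0.0000.
  t=3,j=1: stock 35.6504 → up 41.7109 (V=0.0000), down 24.5988 (V=0.0000). Price 0.0000; hedge Δ=0.0000, bond B=0.0000.
  t=3,j=2: stock 60.4506 → up 70.7272 (V=70.7272), down 41.7109 (V=0.0000). Price 49.5884; hedge Δ=2.4375, bond B=-97.7600.
  t=3,j=3: stock 102.5032 → up 119.9288 (V=119.9288), down 70.7272 (V=70.7272). Price 102.5032; hedge Δ=1.0000, bond B=0.0000.
  t=2,j=0: stock 30.4704 → up 35.6504 (V=0.0000), down 21.0246 (V=0.0000). Price 0.0000; hedge Δ=0.0000, bond B=0.0000.
  t=2,j=1: stock 51.6672 → up 60.4506 (V=49.5884), down 35.6504 (V=0.0000). Price 34.7675; hedge Δ=1.9995, bond B=-68.5417.
  t=2,j=2: stock 87.6096 → up 102.5032 (V=102.5032), down 60.4506 (V=49.5884). Price 84.7809; hedge Δ=1.2583, bond B=-25.4583.
  t=1,j=0: stock 44.1600 → up 51.6672 (V=34.7675), down 30.4704 (V=0.0000). Price 24.3763; hedge Δ=1.6402, bond B=-48.0561.
  t=1,j=1: stock 74.8800 → up 87.6096 (V=84.7809), down 51.6672 (V=34.7675). Price 68.4958; hedge Δ=1.3915, bond B=-35.6988.
  t=0,j=0: stock 64.0000 → up 74.8800 (V=68.4958), down 44.1600 (V=24.3763). Price 54.3719; hedge Δ=1.4362, bond B=-37.5438.
Sanity check at the root: Δ(0,0)·S0 + B(0,0) reproduces V0 = 54.3719.

(0,0): Delta=1.4362 Bond=-37.5438
(1,0): Delta=1.6402 Bond=-48.0561
(1,1): Delta=1.3915 Bond=-35.6988
(2,0): Delta=0.0000 Bond=0.0000
(2,1): Delta=1.9995 Bond=-68.5417
(2,2): Delta=1.2583 Bond=-25.4583
(3,0): Delta=0.0000 Bond=0.0000
(3,1): Delta=0.0000 Bond=0.0000
(3,2): Delta=2.4375 Bond=-97.7600
(3,3): Delta=1.0000 Bond=0.0000
V0=54.3719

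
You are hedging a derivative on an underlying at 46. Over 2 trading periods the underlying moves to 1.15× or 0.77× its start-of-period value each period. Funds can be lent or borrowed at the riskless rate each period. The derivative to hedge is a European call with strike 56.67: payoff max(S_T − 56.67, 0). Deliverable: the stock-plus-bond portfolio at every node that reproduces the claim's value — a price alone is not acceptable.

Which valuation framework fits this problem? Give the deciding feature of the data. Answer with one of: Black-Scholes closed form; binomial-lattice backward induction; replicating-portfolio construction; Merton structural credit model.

framework: replicating-portfolio construction

Key observation: the task asks for the hedge itself — share and bond holdings at every node of the 2-period tree on spot 46 with factors 1.15/0.77 — which is exactly what the replicating-portfolio construction produces.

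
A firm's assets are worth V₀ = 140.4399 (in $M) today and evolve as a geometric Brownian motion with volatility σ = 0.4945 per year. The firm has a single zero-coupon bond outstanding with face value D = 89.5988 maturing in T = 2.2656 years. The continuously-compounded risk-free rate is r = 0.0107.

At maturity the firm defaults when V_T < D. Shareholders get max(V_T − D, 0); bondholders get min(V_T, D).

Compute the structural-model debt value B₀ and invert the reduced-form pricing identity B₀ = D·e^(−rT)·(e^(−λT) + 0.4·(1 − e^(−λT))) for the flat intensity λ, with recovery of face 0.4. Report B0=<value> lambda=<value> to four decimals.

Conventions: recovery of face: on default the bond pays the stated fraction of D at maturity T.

B0=74.8312 lambda=0.1214

Apply the equity-as-call identities (strike 89.5988, horizon 2.2656 years):
d₁ = [ln(V₀/D) + (r + σ²/2)T] / (σ√T)
   = [ln(140.4399/89.5988) + (0.0107 + 0.5·0.4945²)·2.2656] / (0.4945·√2.2656)
   = [0.449438 + 0.301246] / 0.744317 = 1.008554
d₂ = d₁ − σ√T = 1.008554 − 0.744317 = 0.264237
N(d₁) = 0.843406,  N(d₂) = 0.604201,  e^(−rT) = 0.976050
E₀ = V₀·N(d₁) − D·e^(−rT)·N(d₂)
   = 140.4399·0.843406 − 89.5988·0.976050·0.604201 = 65.608671
B₀ = V₀ − E₀ = 140.4399 − 65.608671 = 74.831229
e^(−λT) = (B₀·e^(rT)/D − 0.4)/(1 − 0.4) = (74.8312·1.024538/89.5988 − 0.4)/0.6 = 0.75945769
λ = −ln(0.75945769)/2.2656 = 0.121447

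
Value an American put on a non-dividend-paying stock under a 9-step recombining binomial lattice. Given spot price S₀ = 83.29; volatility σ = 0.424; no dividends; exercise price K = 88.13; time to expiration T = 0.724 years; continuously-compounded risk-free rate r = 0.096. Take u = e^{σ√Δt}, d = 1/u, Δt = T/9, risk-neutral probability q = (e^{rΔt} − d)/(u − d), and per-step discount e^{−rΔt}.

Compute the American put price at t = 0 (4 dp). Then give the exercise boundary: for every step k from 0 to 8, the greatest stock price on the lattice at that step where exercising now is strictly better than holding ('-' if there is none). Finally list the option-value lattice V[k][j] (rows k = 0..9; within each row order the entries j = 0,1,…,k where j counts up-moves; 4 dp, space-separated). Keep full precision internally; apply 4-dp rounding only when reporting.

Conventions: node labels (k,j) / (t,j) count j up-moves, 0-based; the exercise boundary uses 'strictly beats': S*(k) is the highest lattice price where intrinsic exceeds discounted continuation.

Δt=0.08044  u=1.12779  d=0.88669  q=0.50213  discount=0.99231
step 9 (expiry): payoffs max(K−S,0) = 59.9107 52.2377 42.4784 30.0655 14.2775 0.0000 0.0000 0.0000 0.0000 0.0000
step 8: (k=8,j=0): S=31.8254, K−S=56.3046, hold=55.6266 ⇒ V=56.3046 exercise | (k=8,j=1): S=40.4789, K−S=47.6511, hold=46.9731 ⇒ V=47.6511 exercise | (k=8,j=2): S=51.4853, K−S=36.6447, hold=35.9667 ⇒ V=36.6447 exercise | (k=8,j=3): S=65.4844, K−S=22.6456, hold=21.9676 ⇒ V=22.6456 exercise | (k=8,j=4): S=83.2900, K−S=4.8400, hold=7.0537 ⇒ V=7.0537 continue | (k=8,j=5): S=105.9370, K−S=0.0000, hold=0.0000 ⇒ V=0.0000 continue | (k=8,j=6): S=134.7418, K−S=0.0000, hold=0.0000 ⇒ V=0.0000 continue | (k=8,j=7): S=171.3788, K−S=0.0000, hold=0.0000 ⇒ V=0.0000 continue | (k=8,j=8): S=217.9776, K−S=0.0000, hold=0.0000 ⇒ V=0.0000 continue  boundary S*=65.4844
step 7: (k=7,j=0): S=35.8923, K−S=52.2377, hold=51.5597 ⇒ V=52.2377 exercise | (k=7,j=1): S=45.6516, K−S=42.4784, hold=41.8004 ⇒ V=42.4784 exercise | (k=7,j=2): S=58.0645, K−S=30.0655, hold=29.3875 ⇒ V=30.0655 exercise | (k=7,j=3): S=73.8525, K−S=14.2775, hold=14.7025 ⇒ V=14.7025 continue | (k=7,j=4): S=93.9334, K−S=0.0000, hold=3.4848 ⇒ V=3.4848 continue | (k=7,j=5): S=119.4744, K−S=0.0000, hold=0.0000 ⇒ V=0.0000 continue | (k=7,j=6): S=151.9602, K−S=0.0000, hold=0.0000 ⇒ V=0.0000 continue | (k=7,j=7): S=193.2789, K−S=0.0000, hold=0.0000 ⇒ V=0.0000 continue  boundary S*=58.0645
step 6: (k=6,j=0): S=40.4789, K−S=47.6511, hold=46.9731 ⇒ V=47.6511 exercise | (k=6,j=1): S=51.4853, K−S=36.6447, hold=35.9667 ⇒ V=36.6447 exercise | (k=6,j=2): S=65.4844, K−S=22.6456, hold=22.1794 ⇒ V=22.6456 exercise | (k=6,j=3): S=83.2900, K−S=4.8400, hold=9.0000 ⇒ V=9.0000 continue | (k=6,j=4): S=105.9370, K−S=0.0000, hold=1.7216 ⇒ V=1.7216 continue | (k=6,j=5): S=134.7418, K−S=0.0000, hold=0.0000 ⇒ V=0.0000 continue | (k=6,j=6): S=171.3788, K−S=0.0000, hold=0.0000 ⇒ V=0.0000 continue  boundary S*=65.4844
step 5: (k=5,j=0): S=45.6516, K−S=42.4784, hold=41.8004 ⇒ V=42.4784 exercise | (k=5,j=1): S=58.0645, K−S=30.0655, hold=29.3875 ⇒ V=30.0655 exercise | (k=5,j=2): S=73.8525, K−S=14.2775, hold=15.6723 ⇒ V=15.6723 continue | (k=5,j=3): S=93.9334, K−S=0.0000, hold=5.3042 ⇒ V=5.3042 continue | (k=5,j=4): S=119.4744, K−S=0.0000, hold=0.8506 ⇒ V=0.8506 continue | (k=5,j=5): S=151.9602, K−S=0.0000, hold=0.0000 ⇒ V=0.0000 continue  boundary S*=58.0645
step 4: (k=4,j=0): S=51.4853, K−S=36.6447, hold=35.9667 ⇒ V=36.6447 exercise | (k=4,j=1): S=65.4844, K−S=22.6456, hold=22.6626 ⇒ V=22.6626 continue | (k=4,j=2): S=83.2900, K−S=4.8400, hold=10.3857 ⇒ V=10.3857 continue | (k=4,j=3): S=105.9370, K−S=0.0000, hold=3.0443 ⇒ V=3.0443 continue | (k=4,j=4): S=134.7418, K−S=0.0000, hold=0.4202 ⇒ V=0.4202 continue  boundary S*=51.4853
step 3: (k=3,j=0): S=58.0645, K−S=30.0655, hold=29.3960 ⇒ V=30.0655 exercise | (k=3,j=1): S=73.8525, K−S=14.2775, hold=16.3711 ⇒ V=16.3711 continue | (k=3,j=2): S=93.9334, K−S=0.0000, hold=6.6478 ⇒ V=6.6478 continue | (k=3,j=3): S=119.4744, K−S=0.0000, hold=1.7134 ⇒ V=1.7134 continue  boundary S*=58.0645
step 2: (k=2,j=0): S=65.4844, K−S=22.6456, hold=23.0108 ⇒ V=23.0108 continue | (k=2,j=1): S=83.2900, K−S=4.8400, hold=11.4004 ⇒ V=11.4004 continue | (k=2,j=2): S=105.9370, K−S=0.0000, hold=4.1380 ⇒ V=4.1380 continue  boundary S*=-
step 1: (k=1,j=0): S=73.8525, K−S=14.2775, hold=17.0487 ⇒ V=17.0487 continue | (k=1,j=1): S=93.9334, K−S=0.0000, hold=7.6941 ⇒ V=7.6941 continue  boundary S*=-
step 0: (k=0,j=0): S=83.2900, K−S=4.8400, hold=12.2565 ⇒ V=12.2565 continue  boundary S*=-

price = 12.2565
boundary = - - - 58.0645 51.4853 58.0645 65.4844 58.0645 65.4844
tree:
12.2565
17.0487 7.6941
23.0108 11.4004 4.1380
30.0655 16.3711 6.6478 1.7134
36.6447 22.6626 10.3857 3.0443 0.4202
42.4784 30.0655 15.6723 5.3042 0.8506 0.0000
47.6511 36.6447 22.6456 9.0000 1.7216 0.0000 0.0000
52.2377 42.4784 30.0655 14.7025 3.4848 0.0000 0.0000 0.0000
56.3046 47.6511 36.6447 22.6456 7.0537 0.0000 0.0000 0.0000 0.0000
59.9107 52.2377 42.4784 30.0655 14.2775 0.0000 0.0000 0.0000 0.0000 0.0000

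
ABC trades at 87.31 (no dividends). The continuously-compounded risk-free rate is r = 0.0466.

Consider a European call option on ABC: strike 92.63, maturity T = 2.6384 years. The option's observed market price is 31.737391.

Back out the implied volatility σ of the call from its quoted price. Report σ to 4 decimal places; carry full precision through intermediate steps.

sigma = 0.5457

At σ = 0.5457 the Black–Scholes value reproduces the quote:
σ√T = 0.5457·√2.6384 = 0.886389
d₁ = (ln(S/K) + (r+σ²/2)T) / (σ√T) = (ln(87.31/92.63) + (0.0466+0.5457²/2)·2.6384) / 0.886389 = (-0.059148 + 0.515792) / 0.886389 = 0.515173
d₂ = d₁ − σ√T = 0.515173 − 0.886389 = -0.371215
e^{−rT} = 0.884308
N(d₁) = 0.696784,  N(d₂) = 0.355239
V = S·N(d₁) − K·e^{−rT}·N(d₂) = 60.836218 − 29.098827 = 31.737391 (equal to the quote); since ∂V/∂σ > 0 for all σ, the implied volatility is unique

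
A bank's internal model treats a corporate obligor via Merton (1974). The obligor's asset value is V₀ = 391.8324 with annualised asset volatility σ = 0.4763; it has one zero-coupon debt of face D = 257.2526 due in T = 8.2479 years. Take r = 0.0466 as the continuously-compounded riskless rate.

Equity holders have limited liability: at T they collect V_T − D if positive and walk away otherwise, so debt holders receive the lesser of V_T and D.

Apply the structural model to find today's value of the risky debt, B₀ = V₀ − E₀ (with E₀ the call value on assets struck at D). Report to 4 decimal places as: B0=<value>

With assets at 391.8324 and a single debt payment of 257.2526 at 8.2479 years:
d₁ = [ln(V₀/D) + (r + σ²/2)T] / (σ√T)
   = [ln(391.8324/257.2526) + (0.0466 + 0.5·0.4763²)·8.2479] / (0.4763·√8.2479)
   = [0.420776 + 1.319918] / 1.367893 = 1.272536
d₂ = d₁ − σ√T = 1.272536 − 1.367893 = -0.095357
N(d₁) = 0.898409,  N(d₂) = 0.462016,  e^(−rT) = 0.680892
E₀ = V₀·N(d₁) − D·e^(−rT)·N(d₂)
   = 391.8324·0.898409 − 257.2526·0.680892·0.462016 = 271.098457
B₀ = V₀ − E₀ = 391.8324 − 271.098457 = 120.733943

B0=120.7339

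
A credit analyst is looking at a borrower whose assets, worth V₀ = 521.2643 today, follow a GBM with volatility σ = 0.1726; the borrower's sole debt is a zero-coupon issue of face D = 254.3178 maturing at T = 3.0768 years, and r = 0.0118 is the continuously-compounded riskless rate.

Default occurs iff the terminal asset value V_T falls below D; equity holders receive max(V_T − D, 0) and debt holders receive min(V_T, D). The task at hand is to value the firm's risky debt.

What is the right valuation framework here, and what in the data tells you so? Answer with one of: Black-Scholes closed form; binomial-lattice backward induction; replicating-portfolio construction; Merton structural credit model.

Key observation: the question is about default risk generated by asset-value dynamics against a debt face of 254.3178 — the structural framework prices exactly that.

framework: Merton structural credit model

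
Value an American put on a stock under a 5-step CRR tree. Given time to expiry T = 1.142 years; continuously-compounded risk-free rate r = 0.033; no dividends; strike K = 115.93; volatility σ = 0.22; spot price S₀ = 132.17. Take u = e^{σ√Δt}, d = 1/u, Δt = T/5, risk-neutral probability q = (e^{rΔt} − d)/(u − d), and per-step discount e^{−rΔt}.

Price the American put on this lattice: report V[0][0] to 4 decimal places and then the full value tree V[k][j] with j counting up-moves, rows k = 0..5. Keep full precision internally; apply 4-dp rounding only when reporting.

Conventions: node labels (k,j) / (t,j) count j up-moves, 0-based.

price = 3.9105
tree:
3.9105
6.8974 1.0947
11.8349 2.2493 0.0000
19.5145 4.6219 0.0000 0.0000
29.1370 9.4971 0.0000 0.0000 0.0000
37.7991 19.5145 0.0000 0.0000 0.0000 0.0000

Δt=0.22840  u=1.11087  d=0.90020  q=0.50965  discount=0.99249
step 5 (expiry): payoffs max(K−S,0) = 37.7991 19.5145 0.0000 0.0000 0.0000 0.0000
k=4: (k=4,j=0): S=86.7930, K−S=29.1370, hold=28.2665 ⇒ V=29.1370 exercise | (k=4,j=1): S=107.1048, K−S=8.8252, hold=9.4971 ⇒ V=9.4971 continue | (k=4,j=2): S=132.1700, K−S=0.0000, hold=0.0000 ⇒ V=0.0000 continue | (k=4,j=3): S=163.1011, K−S=0.0000, hold=0.0000 ⇒ V=0.0000 continue | (k=4,j=4): S=201.2709, K−S=0.0000, hold=0.0000 ⇒ V=0.0000 continue
k=3: (k=3,j=0): S=96.4155, K−S=19.5145, hold=18.9838 ⇒ V=19.5145 exercise | (k=3,j=1): S=118.9792, K−S=0.0000, hold=4.6219 ⇒ V=4.6219 continue | (k=3,j=2): S=146.8233, K−S=0.0000, hold=0.0000 ⇒ V=0.0000 continue | (k=3,j=3): S=181.1836, K−S=0.0000, hold=0.0000 ⇒ V=0.0000 continue
k=2: (k=2,j=0): S=107.1048, K−S=8.8252, hold=11.8349 ⇒ V=11.8349 continue | (k=2,j=1): S=132.1700, K−S=0.0000, hold=2.2493 ⇒ V=2.2493 continue | (k=2,j=2): S=163.1011, K−S=0.0000, hold=0.0000 ⇒ V=0.0000 continue
k=1: (k=1,j=0): S=118.9792, K−S=0.0000, hold=6.8974 ⇒ V=6.8974 continue | (k=1,j=1): S=146.8233, K−S=0.0000, hold=1.0947 ⇒ V=1.0947 continue
k=0: (k=0,j=0): S=132.1700, K−S=0.0000, hold=3.9105 ⇒ V=3.9105 continue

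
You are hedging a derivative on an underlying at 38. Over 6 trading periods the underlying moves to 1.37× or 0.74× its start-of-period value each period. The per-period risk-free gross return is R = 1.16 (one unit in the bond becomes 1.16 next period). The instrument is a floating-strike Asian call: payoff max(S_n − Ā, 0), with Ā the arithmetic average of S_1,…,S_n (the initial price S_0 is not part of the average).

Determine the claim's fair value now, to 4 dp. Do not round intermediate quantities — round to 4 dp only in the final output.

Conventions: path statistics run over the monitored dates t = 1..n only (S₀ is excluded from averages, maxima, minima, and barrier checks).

price = 11.8579

Risk-neutral up-probability p* = (R−d)/(u−d) = (1.16−0.74)/(1.37−0.74) = 0.6667; the claim prices as the p*-weighted sum of path payoffs discounted by R^6.
Enumerate all 2^6 = 64 price paths (U = up ×1.37, D = down ×0.74); each path with k up-moves has probability p*^k·(1−p*)^(6−k).
DDDDDD: Ā=15.0657, payoff=0.0000, prob=0.001372
UDDDDD: Ā=27.8919, payoff=0.0000, prob=0.002743
DUDDDD: Ā=23.9019, payoff=0.0000, prob=0.002743
UUDDDD: Ā=44.2509, payoff=0.0000, prob=0.005487
DDUDDD: Ā=20.9493, payoff=0.0000, prob=0.002743
UDUDDD: Ā=38.7846, payoff=0.0000, prob=0.005487
DUUDDD: Ā=34.7946, payoff=0.0000, prob=0.005487
UUUDDD: Ā=64.4170, payoff=0.0000, prob=0.010974
DDDUDD: Ā=18.7644, payoff=0.0000, prob=0.002743
UDDUDD: Ā=34.7395, payoff=0.0000, prob=0.005487
DUDUDD: Ā=30.7495, payoff=0.0000, prob=0.005487
UUDUDD: Ā=56.9281, payoff=0.0000, prob=0.010974
DDUUDD: Ā=27.7969, payoff=0.0000, prob=0.005487
UDUUDD: Ā=51.4618, payoff=0.0000, prob=0.010974
DUUUDD: Ā=47.4718, payoff=0.0000, prob=0.010974
UUUUDD: Ā=87.8871, payoff=0.0000, prob=0.021948
DDDDUD: Ā=17.1476, payoff=0.0000, prob=0.002743
UDDDUD: Ā=31.7462, payoff=0.0000, prob=0.005487
DUDDUD: Ā=27.7562, payoff=0.0000, prob=0.005487
UUDDUD: Ā=51.3864, payoff=0.0000, prob=0.010974
DDUDUD: Ā=24.8036, payoff=0.0000, prob=0.005487
UDUDUD: Ā=45.9201, payoff=0.0000, prob=0.010974
DUUDUD: Ā=41.9301, payoff=0.0000, prob=0.010974
UUUDUD: Ā=77.6274, payoff=0.0000, prob=0.021948
DDDUUD: Ā=22.6186, payoff=0.0000, prob=0.005487
UDDUUD: Ā=41.8750, payoff=0.0000, prob=0.010974
DUDUUD: Ā=37.8850, payoff=1.7100, prob=0.010974
UUDUUD: Ā=70.1385, payoff=3.1657, prob=0.021948
DDUUUD: Ā=34.9324, payoff=4.6626, prob=0.010974
UDUUUD: Ā=64.6722, payoff=8.6320, prob=0.021948
DUUUUD: Ā=60.6822, payoff=12.6220, prob=0.021948
UUUUUD: Ā=112.3441, payoff=23.3678, prob=0.043896
DDDDDU: Ā=15.9511, payoff=0.0000, prob=0.002743
UDDDDU: Ā=29.5311, payoff=0.0000, prob=0.005487
DUDDDU: Ā=25.5411, payoff=0.0000, prob=0.005487
UUDDDU: Ā=47.2855, payoff=0.0000, prob=0.010974
DDUDDU: Ā=22.5885, payoff=0.0000, prob=0.005487
UDUDDU: Ā=41.8192, payoff=0.0000, prob=0.010974
DUUDDU: Ā=37.8292, payoff=1.7658, prob=0.010974
UUUDDU: Ā=70.0352, payoff=3.2691, prob=0.021948
DDDUDU: Ā=20.4036, payoff=0.9835, prob=0.005487
UDDUDU: Ā=37.7742, payoff=1.8208, prob=0.010974
DUDUDU: Ā=33.7842, payoff=5.8108, prob=0.010974
UUDUDU: Ā=62.5464, payoff=10.7579, prob=0.021948
DDUUDU: Ā=30.8316, payoff=8.7634, prob=0.010974
UDUUDU: Ā=57.0801, payoff=16.2242, prob=0.021948
DUUUDU: Ā=53.0901, payoff=20.2142, prob=0.021948
UUUUDU: Ā=98.2883, payoff=37.4236, prob=0.043896
DDDDUU: Ā=18.7867, payoff=2.6004, prob=0.005487
UDDDUU: Ā=34.7808, payoff=4.8142, prob=0.010974
DUDDUU: Ā=30.7908, payoff=8.8042, prob=0.010974
UUDDUU: Ā=57.0046, payoff=16.2997, prob=0.021948
DDUDUU: Ā=27.8382, payoff=11.7568, prob=0.010974
UDUDUU: Ā=51.5383, payoff=21.7660, prob=0.021948
DUUDUU: Ā=47.5483, payoff=25.7560, prob=0.021948
UUUDUU: Ā=88.0286, payoff=47.6833, prob=0.043896
DDDUUU: Ā=25.6533, payoff=13.9417, prob=0.010974
UDDUUU: Ā=47.4933, payoff=25.8110, prob=0.021948
DUDUUU: Ā=43.5033, payoff=29.8010, prob=0.021948
UUDUUU: Ā=80.5398, payoff=55.1722, prob=0.043896
DDUUUU: Ā=40.5507, payoff=32.7536, prob=0.021948
UDUUUU: Ā=75.0735, payoff=60.6385, prob=0.043896
DUUUUU: Ā=71.0835, payoff=64.6285, prob=0.043896
UUUUUU: Ā=131.6006, payoff=119.6500, prob=0.087791
Price = Σ prob·payoff / R^6 = 28.890454 / 2.436396 = 11.8579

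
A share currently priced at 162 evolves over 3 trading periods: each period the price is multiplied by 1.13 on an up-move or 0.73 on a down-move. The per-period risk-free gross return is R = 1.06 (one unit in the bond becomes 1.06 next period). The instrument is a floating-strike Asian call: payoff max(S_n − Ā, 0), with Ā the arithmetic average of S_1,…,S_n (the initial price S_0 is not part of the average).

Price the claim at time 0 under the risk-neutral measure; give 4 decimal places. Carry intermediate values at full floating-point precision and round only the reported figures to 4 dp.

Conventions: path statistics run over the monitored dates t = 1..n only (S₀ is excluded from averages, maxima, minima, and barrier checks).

price = 13.8628

Risk-neutral up-probability p* = (R−d)/(u−d) = (1.06−0.73)/(1.13−0.73) = 0.8250; the claim prices as the p*-weighted sum of path payoffs discounted by R^3.
Enumerate all 2^3 = 8 price paths (U = up ×1.13, D = down ×0.73); each path with k up-moves has probability p*^k·(1−p*)^(3−k).
DDD: Ā=89.2035, payoff=0.0000, prob=0.005359
UDD: Ā=138.0822, payoff=0.0000, prob=0.025266
DUD: Ā=116.4822, payoff=0.0000, prob=0.025266
UUD: Ā=180.3080, payoff=0.0000, prob=0.119109
DDU: Ā=100.7142, payoff=0.0000, prob=0.025266
UDU: Ā=155.9000, payoff=0.0000, prob=0.119109
DUU: Ā=134.3000, payoff=16.7062, prob=0.119109
UUU: Ā=207.8890, payoff=25.8603, prob=0.561516
Price = Σ prob·payoff / R^3 = 16.510814 / 1.191016 = 13.8628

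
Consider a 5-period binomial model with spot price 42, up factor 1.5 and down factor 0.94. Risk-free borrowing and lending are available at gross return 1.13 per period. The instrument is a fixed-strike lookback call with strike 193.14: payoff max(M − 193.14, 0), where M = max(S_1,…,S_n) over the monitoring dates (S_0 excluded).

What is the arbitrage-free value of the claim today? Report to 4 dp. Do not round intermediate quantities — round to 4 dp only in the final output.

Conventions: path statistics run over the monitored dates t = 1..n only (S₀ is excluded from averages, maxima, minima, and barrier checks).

price = 0.5275

Under the martingale measure an up-move has probability p* = 0.3393; value the claim as the probability-weighted average of per-path payoffs, discounted 5 periods at R = 1.13.
Enumerate all 2^5 = 32 price paths (U = up ×1.5, D = down ×0.94); each path with k up-moves has probability p*^k·(1−p*)^(5−k).
DDDDD: M=39.4800, payoff=0.0000, prob=0.125912
UDDDD: M=63.0000, payoff=0.0000, prob=0.064658
DUDDD: M=59.2200, payoff=0.0000, prob=0.064658
UUDDD: M=94.5000, payoff=0.0000, prob=0.033203
DDUDD: M=55.6668, payoff=0.0000, prob=0.064658
UDUDD: M=88.8300, payoff=0.0000, prob=0.033203
DUUDD: M=88.8300, payoff=0.0000, prob=0.033203
UUUDD: M=141.7500, payoff=0.0000, prob=0.017050
DDDUD: M=52.3268, payoff=0.0000, prob=0.064658
UDDUD: M=83.5002, payoff=0.0000, prob=0.033203
DUDUD: M=83.5002, payoff=0.0000, prob=0.033203
UUDUD: M=133.2450, payoff=0.0000, prob=0.017050
DDUUD: M=83.5002, payoff=0.0000, prob=0.033203
UDUUD: M=133.2450, payoff=0.0000, prob=0.017050
DUUUD: M=133.2450, payoff=0.0000, prob=0.017050
UUUUD: M=212.6250, payoff=19.4850, prob=0.008755
DDDDU: M=49.1872, payoff=0.0000, prob=0.064658
UDDDU: M=78.4902, payoff=0.0000, prob=0.033203
DUDDU: M=78.4902, payoff=0.0000, prob=0.033203
UUDDU: M=125.2503, payoff=0.0000, prob=0.017050
DDUDU: M=78.4902, payoff=0.0000, prob=0.033203
UDUDU: M=125.2503, payoff=0.0000, prob=0.017050
DUUDU: M=125.2503, payoff=0.0000, prob=0.017050
UUUDU: M=199.8675, payoff=6.7275, prob=0.008755
DDDUU: M=78.4902, payoff=0.0000, prob=0.033203
UDDUU: M=125.2503, payoff=0.0000, prob=0.017050
DUDUU: M=125.2503, payoff=0.0000, prob=0.017050
UUDUU: M=199.8675, payoff=6.7275, prob=0.008755
DDUUU: M=125.2503, payoff=0.0000, prob=0.017050
UDUUU: M=199.8675, payoff=6.7275, prob=0.008755
DUUUU: M=199.8675, payoff=6.7275, prob=0.008755
UUUUU: M=318.9375, payoff=125.7975, prob=0.004496
Price = Σ prob·payoff / R^5 = 0.971794 / 1.842435 = 0.5275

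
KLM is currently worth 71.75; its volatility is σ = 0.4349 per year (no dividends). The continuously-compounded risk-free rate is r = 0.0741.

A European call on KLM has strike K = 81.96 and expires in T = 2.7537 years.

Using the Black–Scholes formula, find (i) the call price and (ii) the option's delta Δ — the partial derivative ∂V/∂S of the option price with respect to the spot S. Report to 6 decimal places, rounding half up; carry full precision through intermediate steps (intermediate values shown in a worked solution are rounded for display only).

σ√T = 0.4349·√2.7537 = 0.721685
d₁ = (ln(S/K) + (r+σ²/2)T) / (σ√T) = (ln(71.75/81.96) + (0.0741+0.4349²/2)·2.7537) / 0.721685 = (-0.133043 + 0.464464) / 0.721685 = 0.459231
d₂ = d₁ − σ√T = 0.459231 − 0.721685 = -0.262454
e^{−rT} = 0.815422
N(d₁) = 0.676966,  N(d₂) = 0.396486
Call price V = S·N(d₁) − K·e^{−rT}·N(d₂) = 48.572308 − 26.497944 = 22.074364
Δ = N(d₁) = 0.676966

price = 22.074364
Δ = 0.676966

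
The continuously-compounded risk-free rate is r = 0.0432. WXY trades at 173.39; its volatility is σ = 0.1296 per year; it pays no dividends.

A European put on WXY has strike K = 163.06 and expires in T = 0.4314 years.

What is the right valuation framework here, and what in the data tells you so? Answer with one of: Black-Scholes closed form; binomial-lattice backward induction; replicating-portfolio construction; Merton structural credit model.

Key observation: the instrument is a plain European put (strike 163.06) on a lognormal asset; the exact continuous-time formula applies directly.

framework: Black-Scholes closed form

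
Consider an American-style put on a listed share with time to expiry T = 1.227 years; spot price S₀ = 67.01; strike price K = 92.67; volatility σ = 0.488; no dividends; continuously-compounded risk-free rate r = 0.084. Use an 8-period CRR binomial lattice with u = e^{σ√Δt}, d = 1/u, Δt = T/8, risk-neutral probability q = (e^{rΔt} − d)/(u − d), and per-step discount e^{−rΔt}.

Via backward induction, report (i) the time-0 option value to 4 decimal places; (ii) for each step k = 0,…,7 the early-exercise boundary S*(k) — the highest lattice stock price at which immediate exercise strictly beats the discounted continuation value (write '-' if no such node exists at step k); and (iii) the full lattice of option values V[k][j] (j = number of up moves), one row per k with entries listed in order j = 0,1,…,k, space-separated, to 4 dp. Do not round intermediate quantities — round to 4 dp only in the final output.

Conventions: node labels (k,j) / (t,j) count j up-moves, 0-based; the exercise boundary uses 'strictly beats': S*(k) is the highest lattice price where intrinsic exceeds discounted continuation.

Δt=0.15338  u=1.21060  d=0.82604  q=0.48608  discount=0.98720
step 8 (expiry): payoffs max(K−S,0) = 78.1444 71.3820 61.4713 46.9466 25.6600 0.0000 0.0000 0.0000 0.0000
step 7: (k=7,j=0): S=17.5847, K−S=75.0853, hold=73.8990 ⇒ V=75.0853 exercise | (k=7,j=1): S=25.7713, K−S=66.8987, hold=65.7124 ⇒ V=66.8987 exercise | (k=7,j=2): S=37.7692, K−S=54.9008, hold=53.7146 ⇒ V=54.9008 exercise | (k=7,j=3): S=55.3527, K−S=37.3173, hold=36.1310 ⇒ V=37.3173 exercise | (k=7,j=4): S=81.1223, K−S=11.5477, hold=13.0183 ⇒ V=13.0183 continue | (k=7,j=5): S=118.8890, K−S=0.0000, hold=0.0000 ⇒ V=0.0000 continue | (k=7,j=6): S=174.2380, K−S=0.0000, hold=0.0000 ⇒ V=0.0000 continue | (k=7,j=7): S=255.3548, K−S=0.0000, hold=0.0000 ⇒ V=0.0000 continue  boundary S*=55.3527
step 6: (k=6,j=0): S=21.2880, K−S=71.3820, hold=70.1957 ⇒ V=71.3820 exercise | (k=6,j=1): S=31.1987, K−S=61.4713, hold=60.2850 ⇒ V=61.4713 exercise | (k=6,j=2): S=45.7234, K−S=46.9466, hold=45.7604 ⇒ V=46.9466 exercise | (k=6,j=3): S=67.0100, K−S=25.6600, hold=25.1794 ⇒ V=25.6600 exercise | (k=6,j=4): S=98.2066, K−S=0.0000, hold=6.6047 ⇒ V=6.6047 continue | (k=6,j=5): S=143.9270, K−S=0.0000, hold=0.0000 ⇒ V=0.0000 continue | (k=6,j=6): S=210.9325, K−S=0.0000, hold=0.0000 ⇒ V=0.0000 continue  boundary S*=67.0100
step 5: (k=5,j=0): S=25.7713, K−S=66.8987, hold=65.7124 ⇒ V=66.8987 exercise | (k=5,j=1): S=37.7692, K−S=54.9008, hold=53.7146 ⇒ V=54.9008 exercise | (k=5,j=2): S=55.3527, K−S=37.3173, hold=36.1310 ⇒ V=37.3173 exercise | (k=5,j=3): S=81.1223, K−S=11.5477, hold=16.1876 ⇒ V=16.1876 continue | (k=5,j=4): S=118.8890, K−S=0.0000, hold=3.3508 ⇒ V=3.3508 continue | (k=5,j=5): S=174.2380, K−S=0.0000, hold=0.0000 ⇒ V=0.0000 continue  boundary S*=55.3527
step 4: (k=4,j=0): S=31.1987, K−S=61.4713, hold=60.2850 ⇒ V=61.4713 exercise | (k=4,j=1): S=45.7234, K−S=46.9466, hold=45.7604 ⇒ V=46.9466 exercise | (k=4,j=2): S=67.0100, K−S=25.6600, hold=26.7003 ⇒ V=26.7003 continue | (k=4,j=3): S=98.2066, K−S=0.0000, hold=9.8205 ⇒ V=9.8205 continue | (k=4,j=4): S=143.9270, K−S=0.0000, hold=1.7000 ⇒ V=1.7000 continue  boundary S*=45.7234
step 3: (k=3,j=0): S=37.7692, K−S=54.9008, hold=53.7146 ⇒ V=54.9008 exercise | (k=3,j=1): S=55.3527, K−S=37.3173, hold=36.6302 ⇒ V=37.3173 exercise | (k=3,j=2): S=81.1223, K−S=11.5477, hold=18.2585 ⇒ V=18.2585 continue | (k=3,j=3): S=118.8890, K−S=0.0000, hold=5.7981 ⇒ V=5.7981 continue  boundary S*=55.3527
step 2: (k=2,j=0): S=45.7234, K−S=46.9466, hold=45.7604 ⇒ V=46.9466 exercise | (k=2,j=1): S=67.0100, K−S=25.6600, hold=27.6940 ⇒ V=27.6940 continue | (k=2,j=2): S=98.2066, K−S=0.0000, hold=12.0455 ⇒ V=12.0455 continue  boundary S*=45.7234
step 1: (k=1,j=0): S=55.3527, K−S=37.3173, hold=37.1071 ⇒ V=37.3173 exercise | (k=1,j=1): S=81.1223, K−S=11.5477, hold=19.8304 ⇒ V=19.8304 continue  boundary S*=55.3527
step 0: (k=0,j=0): S=67.0100, K−S=25.6600, hold=28.4483 ⇒ V=28.4483 continue  boundary S*=-

price = 28.4483
boundary = - 55.3527 45.7234 55.3527 45.7234 55.3527 67.0100 55.3527
tree:
28.4483
37.3173 19.8304
46.9466 27.6940 12.0455
54.9008 37.3173 18.2585 5.7981
61.4713 46.9466 26.7003 9.8205 1.7000
66.8987 54.9008 37.3173 16.1876 3.3508 0.0000
71.3820 61.4713 46.9466 25.6600 6.6047 0.0000 0.0000
75.0853 66.8987 54.9008 37.3173 13.0183 0.0000 0.0000 0.0000
78.1444 71.3820 61.4713 46.9466 25.6600 0.0000 0.0000 0.0000 0.0000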